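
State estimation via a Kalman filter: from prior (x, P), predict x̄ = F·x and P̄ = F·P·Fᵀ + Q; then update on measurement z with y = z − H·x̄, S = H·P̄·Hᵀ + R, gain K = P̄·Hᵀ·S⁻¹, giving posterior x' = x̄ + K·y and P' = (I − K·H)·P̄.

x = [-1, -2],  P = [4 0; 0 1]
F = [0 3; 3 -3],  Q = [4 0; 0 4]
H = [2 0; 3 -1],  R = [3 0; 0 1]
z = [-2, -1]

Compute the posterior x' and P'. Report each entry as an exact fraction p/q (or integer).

x̄ = F·x = [-6, 3]
P̄ = F·P·Fᵀ + Q = [13 -9; -9 49]
y = z − H·x̄ = [10, 20]
S = H·P̄·Hᵀ + R = [55 96; 96 221]
K = P̄·Hᵀ·S⁻¹ = [1138/2939 144/2939; 3318/2939 -2452/2939]
x' = x̄ + K·y = [-3374/2939, -7043/2939]
P' = (I − K·H)·P̄ = [1707/2939 4977/2939; 4977/2939 17383/2939]

x' = [-3374/2939, -7043/2939]
P' = [1707/2939 4977/2939; 4977/2939 17383/2939]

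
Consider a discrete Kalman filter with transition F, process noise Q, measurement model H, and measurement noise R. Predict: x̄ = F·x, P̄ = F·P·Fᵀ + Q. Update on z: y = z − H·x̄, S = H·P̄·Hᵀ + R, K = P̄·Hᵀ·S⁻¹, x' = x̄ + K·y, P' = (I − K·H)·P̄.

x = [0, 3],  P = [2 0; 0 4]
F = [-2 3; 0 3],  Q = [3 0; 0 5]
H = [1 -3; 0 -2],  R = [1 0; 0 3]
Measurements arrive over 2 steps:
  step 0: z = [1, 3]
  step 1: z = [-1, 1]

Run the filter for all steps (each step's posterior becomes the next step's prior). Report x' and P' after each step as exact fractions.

step 0: x̄ = F·x = [9, 9]
step 0: P̄ = F·P·Fᵀ + Q = [47 36; 36 41]
step 0: y = z − H·x̄ = [19, 21]
step 0: S = H·P̄·Hᵀ + R = [201 174; 174 167]
step 0: K = P̄·Hᵀ·S⁻¹ = [2341/3291 -1286/1097; -87/1097 -448/1097]
step 0: x' = x̄ + K·y = [-6920/3291, -1188/1097]
step 0: P' = (I − K·H)·P̄ = [19702/3291 1929/1097; 1929/1097 672/1097]
step 1: x̄ = F·x = [3148/3291, -3564/1097]
step 1: P̄ = F·P·Fᵀ + Q = [37381/3291 -5526/1097; -5526/1097 11533/1097]
step 1: y = z − H·x̄ = [-38515/3291, -6031/1097]
step 1: S = H·P̄·Hᵀ + R = [451531/3291 80250/1097; 80250/1097 49423/1097]
step 1: K = P̄·Hᵀ·S⁻¹ = [1499285/2730929 -1823754/2730929; -361125/2730929 -688168/2730929]
step 1: x' = x̄ + K·y = [-4907571/2730929, -862759/2730929]
step 1: P' = (I − K·H)·P̄ = [9706178/2730929 2735631/2730929; 2735631/2730929 1032252/2730929]

step 0: x' = [-6920/3291, -1188/1097], P' = [19702/3291 1929/1097; 1929/1097 672/1097]
step 1: x' = [-4907571/2730929, -862759/2730929], P' = [9706178/2730929 2735631/2730929; 2735631/2730929 1032252/2730929]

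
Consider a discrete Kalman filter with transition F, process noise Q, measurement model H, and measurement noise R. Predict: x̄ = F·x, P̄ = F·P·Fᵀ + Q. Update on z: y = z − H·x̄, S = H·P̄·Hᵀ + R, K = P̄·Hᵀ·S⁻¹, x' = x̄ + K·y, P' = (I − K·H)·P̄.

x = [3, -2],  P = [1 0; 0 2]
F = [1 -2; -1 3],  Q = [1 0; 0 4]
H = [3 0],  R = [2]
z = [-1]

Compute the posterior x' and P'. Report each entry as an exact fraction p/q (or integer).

x' = [-4/23, 15/46]
P' = [5/23 -13/46; -13/46 595/92]

x̄ = F·x = [7, -9]
P̄ = F·P·Fᵀ + Q = [10 -13; -13 23]
y = z − H·x̄ = [-22]
S = H·P̄·Hᵀ + R = [92]
K = P̄·Hᵀ·S⁻¹ = [15/46; -39/92]
x' = x̄ + K·y = [-4/23, 15/46]
P' = (I − K·H)·P̄ = [5/23 -13/46; -13/46 595/92]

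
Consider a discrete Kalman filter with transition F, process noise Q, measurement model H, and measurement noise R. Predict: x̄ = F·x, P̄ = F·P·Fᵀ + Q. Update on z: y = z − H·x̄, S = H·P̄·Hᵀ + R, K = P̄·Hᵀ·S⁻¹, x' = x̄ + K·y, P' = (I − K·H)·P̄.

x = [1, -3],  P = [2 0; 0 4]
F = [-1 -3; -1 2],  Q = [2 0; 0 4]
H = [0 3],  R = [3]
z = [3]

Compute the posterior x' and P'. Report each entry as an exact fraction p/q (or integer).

x̄ = F·x = [8, -7]
P̄ = F·P·Fᵀ + Q = [40 -22; -22 22]
y = z − H·x̄ = [24]
S = H·P̄·Hᵀ + R = [201]
K = P̄·Hᵀ·S⁻¹ = [-22/67; 22/67]
x' = x̄ + K·y = [8/67, 59/67]
P' = (I − K·H)·P̄ = [1228/67 -22/67; -22/67 22/67]

x' = [8/67, 59/67]
P' = [1228/67 -22/67; -22/67 22/67]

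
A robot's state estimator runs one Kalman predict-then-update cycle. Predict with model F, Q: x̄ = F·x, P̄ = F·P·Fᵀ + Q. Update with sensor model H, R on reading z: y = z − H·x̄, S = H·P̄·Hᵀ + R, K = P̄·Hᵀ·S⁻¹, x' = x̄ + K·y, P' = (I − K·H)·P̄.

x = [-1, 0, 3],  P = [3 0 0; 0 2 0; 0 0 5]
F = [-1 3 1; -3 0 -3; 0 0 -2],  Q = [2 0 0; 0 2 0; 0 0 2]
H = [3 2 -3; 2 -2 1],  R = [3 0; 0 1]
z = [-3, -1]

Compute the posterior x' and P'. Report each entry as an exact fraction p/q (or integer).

x' = [-270668/150799, -391044/150799, -385944/150799]
P' = [272804/150799 578346/150799 630934/150799; 578346/150799 1334226/150799 1443630/150799; 630934/150799 1443630/150799 1599734/150799]

x̄ = F·x = [4, -6, -6]
P̄ = F·P·Fᵀ + Q = [28 -6 -10; -6 74 30; -10 30 22]
y = z − H·x̄ = [-21, -15]
S = H·P̄·Hᵀ + R = [497 88; 88 319]
K = P̄·Hᵀ·S⁻¹ = [2494/13709 19850/150799; 2200/13709 -68130/150799; -580/13709 -25658/150799]
x' = x̄ + K·y = [-270668/150799, -391044/150799, -385944/150799]
P' = (I − K·H)·P̄ = [272804/150799 578346/150799 630934/150799; 578346/150799 1334226/150799 1443630/150799; 630934/150799 1443630/150799 1599734/150799]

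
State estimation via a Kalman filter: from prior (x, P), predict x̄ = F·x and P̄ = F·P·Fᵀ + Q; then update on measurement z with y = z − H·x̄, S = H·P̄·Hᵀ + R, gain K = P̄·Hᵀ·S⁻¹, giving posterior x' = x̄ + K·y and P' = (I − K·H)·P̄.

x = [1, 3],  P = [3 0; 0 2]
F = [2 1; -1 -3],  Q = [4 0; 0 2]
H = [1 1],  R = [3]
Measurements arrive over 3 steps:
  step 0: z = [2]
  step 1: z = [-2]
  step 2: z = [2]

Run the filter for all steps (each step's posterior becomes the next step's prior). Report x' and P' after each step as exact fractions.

step 0: x̄ = F·x = [5, -10]
step 0: P̄ = F·P·Fᵀ + Q = [18 -12; -12 23]
step 0: y = z − H·x̄ = [7]
step 0: S = H·P̄·Hᵀ + R = [20]
step 0: K = P̄·Hᵀ·S⁻¹ = [3/10; 11/20]
step 0: x' = x̄ + K·y = [71/10, -123/20]
step 0: P' = (I − K·H)·P̄ = [81/5 -153/10; -153/10 339/20]
step 1: x̄ = F·x = [161/20, 227/20]
step 1: P̄ = F·P·Fᵀ + Q = [491/20 477/20; 477/20 1579/20]
step 1: y = z − H·x̄ = [-107/5]
step 1: S = H·P̄·Hᵀ + R = [771/5]
step 1: K = P̄·Hᵀ·S⁻¹ = [242/771; 2/3]
step 1: x' = x̄ + K·y = [4111/3084, -35/12]
step 1: P' = (I − K·H)·P̄ = [28861/3084 -101/12; -101/12 125/12]
step 2: x̄ = F·x = [-773/3084, 11437/1542]
step 2: P̄ = F·P·Fᵀ + Q = [56077/3084 13801/1542; 13801/1542 42103/771]
step 2: y = z − H·x̄ = [-5311/1028]
step 2: S = H·P̄·Hᵀ + R = [96315/1028]
step 2: K = P̄·Hᵀ·S⁻¹ = [27893/96315; 65338/96315]
step 2: x' = x̄ + K·y = [-56082/32105, 125603/32105]
step 2: P' = (I − K·H)·P̄ = [994487/96315 -910808/96315; -910808/96315 1106822/96315]

step 0: x' = [71/10, -123/20], P' = [81/5 -153/10; -153/10 339/20]
step 1: x' = [4111/3084, -35/12], P' = [28861/3084 -101/12; -101/12 125/12]
step 2: x' = [-56082/32105, 125603/32105], P' = [994487/96315 -910808/96315; -910808/96315 1106822/96315]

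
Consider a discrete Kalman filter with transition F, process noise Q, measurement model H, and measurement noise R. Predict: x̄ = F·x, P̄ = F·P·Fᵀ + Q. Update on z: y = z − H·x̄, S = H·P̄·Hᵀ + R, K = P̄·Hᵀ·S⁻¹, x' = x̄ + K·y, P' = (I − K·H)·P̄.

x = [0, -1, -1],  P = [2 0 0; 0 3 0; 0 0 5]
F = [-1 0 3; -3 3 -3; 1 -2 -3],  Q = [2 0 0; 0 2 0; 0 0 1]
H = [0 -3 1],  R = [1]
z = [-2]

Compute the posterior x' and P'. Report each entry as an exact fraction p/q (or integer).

x̄ = F·x = [-3, 0, 5]
P̄ = F·P·Fᵀ + Q = [49 -39 -47; -39 92 21; -47 21 60]
y = z − H·x̄ = [-7]
S = H·P̄·Hᵀ + R = [763]
K = P̄·Hᵀ·S⁻¹ = [10/109; -255/763; -3/763]
x' = x̄ + K·y = [-397/109, 255/109, 548/109]
P' = (I − K·H)·P̄ = [4641/109 -1701/109 -5093/109; -1701/109 5171/763 15258/763; -5093/109 15258/763 45771/763]

x' = [-397/109, 255/109, 548/109]
P' = [4641/109 -1701/109 -5093/109; -1701/109 5171/763 15258/763; -5093/109 15258/763 45771/763]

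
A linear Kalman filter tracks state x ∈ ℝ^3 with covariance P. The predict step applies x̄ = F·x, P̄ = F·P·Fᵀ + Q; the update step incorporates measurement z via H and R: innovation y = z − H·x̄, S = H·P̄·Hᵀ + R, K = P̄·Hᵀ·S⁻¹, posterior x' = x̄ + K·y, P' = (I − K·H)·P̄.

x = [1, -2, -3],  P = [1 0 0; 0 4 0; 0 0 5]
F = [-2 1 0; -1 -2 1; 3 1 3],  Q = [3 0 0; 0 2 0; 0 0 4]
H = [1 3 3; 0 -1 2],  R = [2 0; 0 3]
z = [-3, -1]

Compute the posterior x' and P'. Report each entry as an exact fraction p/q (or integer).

x̄ = F·x = [-4, 0, -8]
P̄ = F·P·Fᵀ + Q = [11 -6 -2; -6 24 4; -2 4 62]
y = z − H·x̄ = [25, 15]
S = H·P̄·Hᵀ + R = [811 314; 314 259]
K = P̄·Hᵀ·S⁻¹ = [-3995/111453 5704/111453; 25226/111453 -37468/111453; 13084/111453 35776/111453]
x' = x̄ + K·y = [-460127/111453, 68630/111453, -27884/111453]
P' = (I − K·H)·P̄ = [1162640/111453 -265844/111453 -124366/111453; -265844/111453 107756/111453 -2324/111453; -124366/111453 -2324/111453 52502/111453]

x' = [-460127/111453, 68630/111453, -27884/111453]
P' = [1162640/111453 -265844/111453 -124366/111453; -265844/111453 107756/111453 -2324/111453; -124366/111453 -2324/111453 52502/111453]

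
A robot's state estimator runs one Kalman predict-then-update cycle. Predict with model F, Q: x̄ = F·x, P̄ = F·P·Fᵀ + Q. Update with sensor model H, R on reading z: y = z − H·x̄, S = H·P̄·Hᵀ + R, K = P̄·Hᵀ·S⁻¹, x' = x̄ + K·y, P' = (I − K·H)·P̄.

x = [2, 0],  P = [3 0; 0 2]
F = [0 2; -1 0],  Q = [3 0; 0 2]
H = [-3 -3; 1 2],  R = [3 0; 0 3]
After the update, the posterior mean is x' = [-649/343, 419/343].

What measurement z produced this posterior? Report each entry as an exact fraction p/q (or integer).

z = [3, 3]

x̄ = F·x = [0, -2]
P̄ = F·P·Fᵀ + Q = [11 0; 0 5]
S = H·P̄·Hᵀ + R = [147 -63; -63 34]
K = P̄·Hᵀ·S⁻¹ = [-143/343 -22/49; 40/343 25/49]
x' − x̄ = [-649/343, 1105/343] = K·y
y = (KᵀK)⁻¹·Kᵀ·(x' − x̄) = [-3, 7]
z = y + H·x̄ = [-3, 7] + [6, -4] = [3, 3]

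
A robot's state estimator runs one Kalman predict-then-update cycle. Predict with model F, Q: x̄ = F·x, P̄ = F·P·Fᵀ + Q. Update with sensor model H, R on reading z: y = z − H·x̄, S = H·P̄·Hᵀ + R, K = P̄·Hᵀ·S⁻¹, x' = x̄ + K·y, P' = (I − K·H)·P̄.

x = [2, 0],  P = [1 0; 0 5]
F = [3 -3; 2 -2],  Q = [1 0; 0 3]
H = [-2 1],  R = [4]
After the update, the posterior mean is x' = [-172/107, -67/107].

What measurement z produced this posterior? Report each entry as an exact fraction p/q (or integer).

x̄ = F·x = [6, 4]
P̄ = F·P·Fᵀ + Q = [55 36; 36 27]
S = H·P̄·Hᵀ + R = [107]
K = P̄·Hᵀ·S⁻¹ = [-74/107; -45/107]
x' − x̄ = [-814/107, -495/107] = K·y
y = (KᵀK)⁻¹·Kᵀ·(x' − x̄) = [11]
z = y + H·x̄ = [11] + [-8] = [3]

z = [3]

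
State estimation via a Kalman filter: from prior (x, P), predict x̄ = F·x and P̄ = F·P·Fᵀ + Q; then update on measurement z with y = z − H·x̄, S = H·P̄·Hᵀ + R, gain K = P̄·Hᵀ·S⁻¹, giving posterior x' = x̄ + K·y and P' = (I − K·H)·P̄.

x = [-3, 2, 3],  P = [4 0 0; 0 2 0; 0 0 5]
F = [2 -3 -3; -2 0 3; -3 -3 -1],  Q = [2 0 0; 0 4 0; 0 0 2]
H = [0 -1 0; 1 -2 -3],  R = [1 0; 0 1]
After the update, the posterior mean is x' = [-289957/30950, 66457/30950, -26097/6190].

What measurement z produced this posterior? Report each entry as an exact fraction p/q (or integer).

z = [-2, -1]

x̄ = F·x = [-21, 15, 0]
P̄ = F·P·Fᵀ + Q = [81 -61 9; -61 65 9; 9 9 61]
S = H·P̄·Hᵀ + R = [66 218; 218 1189]
K = P̄·Hᵀ·S⁻¹ = [34161/30950 -841/15475; -29761/30950 -109/15475; 6231/6190 -1071/3095]
x' − x̄ = [359993/30950, -397793/30950, -26097/6190] = K·y
y = (KᵀK)⁻¹·Kᵀ·(x' − x̄) = [13, 50]
z = y + H·x̄ = [13, 50] + [-15, -51] = [-2, -1]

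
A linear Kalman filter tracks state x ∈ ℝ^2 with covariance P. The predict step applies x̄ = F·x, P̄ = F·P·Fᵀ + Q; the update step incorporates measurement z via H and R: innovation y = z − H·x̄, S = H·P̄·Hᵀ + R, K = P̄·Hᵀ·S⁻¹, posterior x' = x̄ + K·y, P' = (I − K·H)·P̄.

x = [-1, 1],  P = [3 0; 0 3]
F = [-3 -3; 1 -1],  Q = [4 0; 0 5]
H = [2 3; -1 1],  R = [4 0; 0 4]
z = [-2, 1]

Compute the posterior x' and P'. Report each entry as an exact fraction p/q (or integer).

x̄ = F·x = [0, -2]
P̄ = F·P·Fᵀ + Q = [58 0; 0 11]
y = z − H·x̄ = [4, 3]
S = H·P̄·Hᵀ + R = [335 -83; -83 73]
K = P̄·Hᵀ·S⁻¹ = [1827/8783 -4901/8783; 1661/8783 3212/8783]
x' = x̄ + K·y = [-7395/8783, -1286/8783]
P' = (I − K·H)·P̄ = [13224/8783 -6380/8783; -6380/8783 6468/8783]

x' = [-7395/8783, -1286/8783]
P' = [13224/8783 -6380/8783; -6380/8783 6468/8783]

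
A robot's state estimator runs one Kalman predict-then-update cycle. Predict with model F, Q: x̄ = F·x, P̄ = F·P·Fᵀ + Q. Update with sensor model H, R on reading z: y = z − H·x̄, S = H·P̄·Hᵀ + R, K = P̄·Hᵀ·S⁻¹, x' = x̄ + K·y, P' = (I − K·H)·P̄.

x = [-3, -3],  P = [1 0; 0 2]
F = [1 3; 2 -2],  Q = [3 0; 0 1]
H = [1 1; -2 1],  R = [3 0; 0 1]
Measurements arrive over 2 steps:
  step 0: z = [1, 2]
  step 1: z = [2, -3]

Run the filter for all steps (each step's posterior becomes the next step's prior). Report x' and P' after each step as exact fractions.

step 0: x' = [-142/141, 31/705], P' = [18/47 20/47; 20/47 273/235]
step 1: x' = [173351/152893, -131828/152893], P' = [50660/152893 45706/152893; 45706/152893 129749/152893]

step 0: x̄ = F·x = [-12, 0]
step 0: P̄ = F·P·Fᵀ + Q = [22 -10; -10 13]
step 0: y = z − H·x̄ = [13, -22]
step 0: S = H·P̄·Hᵀ + R = [18 -21; -21 142]
step 0: K = P̄·Hᵀ·S⁻¹ = [38/141 -16/47; 373/705 73/235]
step 0: x' = x̄ + K·y = [-142/141, 31/705]
step 0: P' = (I − K·H)·P̄ = [18/47 20/47; 20/47 273/235]
step 1: x̄ = F·x = [-617/705, -494/235]
step 1: P̄ = F·P·Fᵀ + Q = [3852/235 -1058/235; -1058/235 887/235]
step 1: y = z − H·x̄ = [3509/705, -1867/705]
step 1: S = H·P̄·Hᵀ + R = [3328/235 -5759/235; -5759/235 20762/235]
step 1: K = P̄·Hᵀ·S⁻¹ = [32122/152893 -4278/11761; 58485/152893 2949/11761]
step 1: x' = x̄ + K·y = [173351/152893, -131828/152893]
step 1: P' = (I − K·H)·P̄ = [50660/152893 45706/152893; 45706/152893 129749/152893]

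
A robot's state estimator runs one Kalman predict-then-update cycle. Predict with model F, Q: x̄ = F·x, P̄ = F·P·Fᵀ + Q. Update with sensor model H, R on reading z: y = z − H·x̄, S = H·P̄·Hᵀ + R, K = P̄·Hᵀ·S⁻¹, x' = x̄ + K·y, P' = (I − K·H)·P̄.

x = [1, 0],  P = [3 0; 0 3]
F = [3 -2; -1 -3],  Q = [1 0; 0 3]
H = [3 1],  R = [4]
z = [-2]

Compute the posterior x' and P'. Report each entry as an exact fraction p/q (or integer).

x̄ = F·x = [3, -1]
P̄ = F·P·Fᵀ + Q = [40 9; 9 33]
y = z − H·x̄ = [-10]
S = H·P̄·Hᵀ + R = [451]
K = P̄·Hᵀ·S⁻¹ = [129/451; 60/451]
x' = x̄ + K·y = [63/451, -1051/451]
P' = (I − K·H)·P̄ = [1399/451 -3681/451; -3681/451 11283/451]

x' = [63/451, -1051/451]
P' = [1399/451 -3681/451; -3681/451 11283/451]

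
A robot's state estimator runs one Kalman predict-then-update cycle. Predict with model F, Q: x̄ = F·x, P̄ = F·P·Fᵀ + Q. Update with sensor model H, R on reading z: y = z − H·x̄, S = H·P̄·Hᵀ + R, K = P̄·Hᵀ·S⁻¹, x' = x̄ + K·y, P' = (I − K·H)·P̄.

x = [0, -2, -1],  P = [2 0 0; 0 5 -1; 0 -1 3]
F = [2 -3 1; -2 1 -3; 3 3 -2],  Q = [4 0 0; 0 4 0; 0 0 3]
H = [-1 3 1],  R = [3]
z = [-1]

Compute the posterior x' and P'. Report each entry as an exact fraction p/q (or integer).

x̄ = F·x = [5, 1, -4]
P̄ = F·P·Fᵀ + Q = [66 -42 -48; -42 50 32; -48 32 90]
y = z − H·x̄ = [5]
S = H·P̄·Hᵀ + R = [1149]
K = P̄·Hᵀ·S⁻¹ = [-80/383; 224/1149; 78/383]
x' = x̄ + K·y = [1515/383, 2269/1149, -1142/383]
P' = (I − K·H)·P̄ = [6078/383 1834/383 336/383; 1834/383 7274/1149 -5216/383; 336/383 -5216/383 16218/383]

x' = [1515/383, 2269/1149, -1142/383]
P' = [6078/383 1834/383 336/383; 1834/383 7274/1149 -5216/383; 336/383 -5216/383 16218/383]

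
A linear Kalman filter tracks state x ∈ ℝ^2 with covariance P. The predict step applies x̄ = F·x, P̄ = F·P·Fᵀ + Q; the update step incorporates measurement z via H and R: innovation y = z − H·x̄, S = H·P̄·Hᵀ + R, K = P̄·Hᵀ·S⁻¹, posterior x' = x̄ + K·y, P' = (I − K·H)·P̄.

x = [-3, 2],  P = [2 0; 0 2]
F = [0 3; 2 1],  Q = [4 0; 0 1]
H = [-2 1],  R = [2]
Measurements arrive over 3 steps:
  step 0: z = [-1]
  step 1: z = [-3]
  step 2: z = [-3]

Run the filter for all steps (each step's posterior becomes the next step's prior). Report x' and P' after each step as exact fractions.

step 0: x̄ = F·x = [6, -4]
step 0: P̄ = F·P·Fᵀ + Q = [22 6; 6 11]
step 0: y = z − H·x̄ = [15]
step 0: S = H·P̄·Hᵀ + R = [77]
step 0: K = P̄·Hᵀ·S⁻¹ = [-38/77; -1/77]
step 0: x' = x̄ + K·y = [-108/77, -323/77]
step 0: P' = (I − K·H)·P̄ = [250/77 424/77; 424/77 846/77]
step 1: x̄ = F·x = [-969/77, -7]
step 1: P̄ = F·P·Fᵀ + Q = [7922/77 66; 66 47]
step 1: y = z − H·x̄ = [-1630/77]
step 1: S = H·P̄·Hᵀ + R = [15133/77]
step 1: K = P̄·Hᵀ·S⁻¹ = [-10762/15133; -6545/15133]
step 1: x' = x̄ + K·y = [37379/15133, 32619/15133]
step 1: P' = (I − K·H)·P̄ = [52766/15133 84008/15133; 84008/15133 154926/15133]
step 2: x̄ = F·x = [97857/15133, 107377/15133]
step 2: P̄ = F·P·Fᵀ + Q = [1454866/15133 968826/15133; 968826/15133 717155/15133]
step 2: y = z − H·x̄ = [42938/15133]
step 2: S = H·P̄·Hᵀ + R = [2691581/15133]
step 2: K = P̄·Hᵀ·S⁻¹ = [-1940906/2691581; -1220497/2691581]
step 2: x' = x̄ + K·y = [11897933/2691581, 15635247/2691581]
step 2: P' = (I − K·H)·P̄ = [9831070/2691581 15780328/2691581; 15780328/2691581 29119662/2691581]

step 0: x' = [-108/77, -323/77], P' = [250/77 424/77; 424/77 846/77]
step 1: x' = [37379/15133, 32619/15133], P' = [52766/15133 84008/15133; 84008/15133 154926/15133]
step 2: x' = [11897933/2691581, 15635247/2691581], P' = [9831070/2691581 15780328/2691581; 15780328/2691581 29119662/2691581]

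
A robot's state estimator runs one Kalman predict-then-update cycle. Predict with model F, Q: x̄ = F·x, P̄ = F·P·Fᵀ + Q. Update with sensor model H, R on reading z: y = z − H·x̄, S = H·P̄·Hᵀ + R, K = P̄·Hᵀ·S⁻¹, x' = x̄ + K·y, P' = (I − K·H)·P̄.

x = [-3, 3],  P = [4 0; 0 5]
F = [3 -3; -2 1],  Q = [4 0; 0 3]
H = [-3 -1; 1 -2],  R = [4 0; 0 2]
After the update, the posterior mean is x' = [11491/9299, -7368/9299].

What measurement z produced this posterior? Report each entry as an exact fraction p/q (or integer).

z = [-3, 3]

x̄ = F·x = [-18, 9]
P̄ = F·P·Fᵀ + Q = [85 -39; -39 24]
S = H·P̄·Hᵀ + R = [559 -402; -402 339]
K = P̄·Hᵀ·S⁻¹ = [-2566/9299 4285/27897; -1149/9299 -3749/9299]
x' − x̄ = [178873/9299, -91059/9299] = K·y
y = (KᵀK)⁻¹·Kᵀ·(x' − x̄) = [-48, 39]
z = y + H·x̄ = [-48, 39] + [45, -36] = [-3, 3]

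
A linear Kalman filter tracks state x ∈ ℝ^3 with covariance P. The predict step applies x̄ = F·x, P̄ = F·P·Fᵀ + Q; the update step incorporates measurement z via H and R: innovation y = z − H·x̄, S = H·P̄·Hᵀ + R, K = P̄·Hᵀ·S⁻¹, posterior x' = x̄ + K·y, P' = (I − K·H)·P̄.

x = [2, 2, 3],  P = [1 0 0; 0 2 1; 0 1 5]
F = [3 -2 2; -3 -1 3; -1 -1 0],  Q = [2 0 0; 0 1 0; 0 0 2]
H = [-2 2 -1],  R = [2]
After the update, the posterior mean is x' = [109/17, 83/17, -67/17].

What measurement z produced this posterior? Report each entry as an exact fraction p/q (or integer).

z = [1]

x̄ = F·x = [8, 1, -4]
P̄ = F·P·Fᵀ + Q = [31 17 -1; 17 51 2; -1 2 5]
S = H·P̄·Hᵀ + R = [187]
K = P̄·Hᵀ·S⁻¹ = [-27/187; 6/17; 1/187]
x' − x̄ = [-27/17, 66/17, 1/17] = K·y
y = (KᵀK)⁻¹·Kᵀ·(x' − x̄) = [11]
z = y + H·x̄ = [11] + [-10] = [1]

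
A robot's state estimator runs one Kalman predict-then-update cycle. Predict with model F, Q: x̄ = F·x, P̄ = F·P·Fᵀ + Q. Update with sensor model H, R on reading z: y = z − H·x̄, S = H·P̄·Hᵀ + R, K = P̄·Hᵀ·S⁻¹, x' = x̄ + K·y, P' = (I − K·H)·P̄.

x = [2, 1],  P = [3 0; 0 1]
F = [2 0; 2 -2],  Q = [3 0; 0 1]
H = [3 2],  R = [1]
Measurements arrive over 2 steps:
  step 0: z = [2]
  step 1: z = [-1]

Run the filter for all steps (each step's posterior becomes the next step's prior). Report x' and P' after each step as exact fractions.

step 0: x' = [71/58, -71/87], P' = [153/116 -109/58; -109/58 254/87]
step 1: x' = [4489/31403, -21717/31403], P' = [38772/31403 -55965/31403; -55965/31403 88487/31403]

step 0: x̄ = F·x = [4, 2]
step 0: P̄ = F·P·Fᵀ + Q = [15 12; 12 17]
step 0: y = z − H·x̄ = [-14]
step 0: S = H·P̄·Hᵀ + R = [348]
step 0: K = P̄·Hᵀ·S⁻¹ = [23/116; 35/174]
step 0: x' = x̄ + K·y = [71/58, -71/87]
step 0: P' = (I − K·H)·P̄ = [153/116 -109/58; -109/58 254/87]
step 1: x̄ = F·x = [71/29, 355/87]
step 1: P̄ = F·P·Fᵀ + Q = [240/29 371/29; 371/29 2870/87]
step 1: y = z − H·x̄ = [-1436/87]
step 1: S = H·P̄·Hᵀ + R = [31403/87]
step 1: K = P̄·Hᵀ·S⁻¹ = [4386/31403; 9079/31403]
step 1: x' = x̄ + K·y = [4489/31403, -21717/31403]
step 1: P' = (I − K·H)·P̄ = [38772/31403 -55965/31403; -55965/31403 88487/31403]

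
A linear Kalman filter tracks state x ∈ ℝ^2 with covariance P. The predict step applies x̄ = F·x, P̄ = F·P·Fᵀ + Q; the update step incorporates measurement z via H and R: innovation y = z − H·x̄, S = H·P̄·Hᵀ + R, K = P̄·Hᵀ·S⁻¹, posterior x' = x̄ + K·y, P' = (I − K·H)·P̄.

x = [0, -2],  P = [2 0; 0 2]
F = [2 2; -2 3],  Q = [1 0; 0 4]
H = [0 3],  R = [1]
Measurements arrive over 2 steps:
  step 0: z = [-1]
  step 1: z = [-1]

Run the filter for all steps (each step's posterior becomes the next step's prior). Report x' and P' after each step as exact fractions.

step 0: x̄ = F·x = [-4, -6]
step 0: P̄ = F·P·Fᵀ + Q = [17 4; 4 30]
step 0: y = z − H·x̄ = [17]
step 0: S = H·P̄·Hᵀ + R = [271]
step 0: K = P̄·Hᵀ·S⁻¹ = [12/271; 90/271]
step 0: x' = x̄ + K·y = [-880/271, -96/271]
step 0: P' = (I − K·H)·P̄ = [4463/271 4/271; 4/271 30/271]
step 1: x̄ = F·x = [-1952/271, 1472/271]
step 1: P̄ = F·P·Fᵀ + Q = [18275/271 -17664/271; -17664/271 19158/271]
step 1: y = z − H·x̄ = [-4687/271]
step 1: S = H·P̄·Hᵀ + R = [172693/271]
step 1: K = P̄·Hᵀ·S⁻¹ = [-52992/172693; 57474/172693]
step 1: x' = x̄ + K·y = [-327392/172693, -56002/172693]
step 1: P' = (I − K·H)·P̄ = [1283441/172693 -17664/172693; -17664/172693 19158/172693]

step 0: x' = [-880/271, -96/271], P' = [4463/271 4/271; 4/271 30/271]
step 1: x' = [-327392/172693, -56002/172693], P' = [1283441/172693 -17664/172693; -17664/172693 19158/172693]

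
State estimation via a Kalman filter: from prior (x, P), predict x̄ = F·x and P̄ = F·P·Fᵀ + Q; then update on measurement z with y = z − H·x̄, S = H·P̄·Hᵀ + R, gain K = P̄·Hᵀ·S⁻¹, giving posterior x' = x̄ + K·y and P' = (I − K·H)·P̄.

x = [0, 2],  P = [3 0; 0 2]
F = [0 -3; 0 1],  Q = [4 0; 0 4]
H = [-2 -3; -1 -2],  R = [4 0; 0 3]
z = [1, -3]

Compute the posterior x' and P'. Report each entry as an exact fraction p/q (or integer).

x' = [-1163/203, 751/203]
P' = [2196/203 -1284/203; -1284/203 804/203]

x̄ = F·x = [-6, 2]
P̄ = F·P·Fᵀ + Q = [22 -6; -6 6]
y = z − H·x̄ = [-5, -5]
S = H·P̄·Hᵀ + R = [74 38; 38 25]
K = P̄·Hᵀ·S⁻¹ = [-135/203 124/203; 39/203 -108/203]
x' = x̄ + K·y = [-1163/203, 751/203]
P' = (I − K·H)·P̄ = [2196/203 -1284/203; -1284/203 804/203]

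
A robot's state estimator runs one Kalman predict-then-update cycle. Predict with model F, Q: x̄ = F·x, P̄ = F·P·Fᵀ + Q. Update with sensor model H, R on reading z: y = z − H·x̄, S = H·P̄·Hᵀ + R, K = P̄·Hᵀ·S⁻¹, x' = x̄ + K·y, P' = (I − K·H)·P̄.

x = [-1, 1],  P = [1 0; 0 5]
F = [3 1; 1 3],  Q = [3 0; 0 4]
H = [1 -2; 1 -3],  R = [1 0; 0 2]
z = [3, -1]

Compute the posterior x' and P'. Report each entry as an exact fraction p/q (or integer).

x̄ = F·x = [-2, 2]
P̄ = F·P·Fᵀ + Q = [17 18; 18 50]
y = z − H·x̄ = [9, 7]
S = H·P̄·Hᵀ + R = [146 227; 227 361]
K = P̄·Hᵀ·S⁻¹ = [140/107 -99/107; 362/1177 -658/1177]
x' = x̄ + K·y = [353/107, 1006/1177]
P' = (I − K·H)·P̄ = [816/107 338/107; 338/107 1678/1177]

x' = [353/107, 1006/1177]
P' = [816/107 338/107; 338/107 1678/1177]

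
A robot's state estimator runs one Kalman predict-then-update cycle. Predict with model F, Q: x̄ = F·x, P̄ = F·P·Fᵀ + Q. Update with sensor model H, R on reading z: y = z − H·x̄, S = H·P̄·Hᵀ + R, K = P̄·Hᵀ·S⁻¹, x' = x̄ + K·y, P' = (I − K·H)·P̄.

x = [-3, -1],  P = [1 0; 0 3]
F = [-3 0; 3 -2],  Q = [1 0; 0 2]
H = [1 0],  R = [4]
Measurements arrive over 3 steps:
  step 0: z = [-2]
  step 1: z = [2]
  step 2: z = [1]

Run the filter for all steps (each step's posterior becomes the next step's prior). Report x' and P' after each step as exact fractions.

step 0: x̄ = F·x = [9, -7]
step 0: P̄ = F·P·Fᵀ + Q = [10 -9; -9 23]
step 0: y = z − H·x̄ = [-11]
step 0: S = H·P̄·Hᵀ + R = [14]
step 0: K = P̄·Hᵀ·S⁻¹ = [5/7; -9/14]
step 0: x' = x̄ + K·y = [8/7, 1/14]
step 0: P' = (I − K·H)·P̄ = [20/7 -18/7; -18/7 241/14]
step 1: x̄ = F·x = [-24/7, 23/7]
step 1: P̄ = F·P·Fᵀ + Q = [187/7 -288/7; -288/7 892/7]
step 1: y = z − H·x̄ = [38/7]
step 1: S = H·P̄·Hᵀ + R = [215/7]
step 1: K = P̄·Hᵀ·S⁻¹ = [187/215; -288/215]
step 1: x' = x̄ + K·y = [278/215, -857/215]
step 1: P' = (I − K·H)·P̄ = [748/215 -1152/215; -1152/215 15548/215]
step 2: x̄ = F·x = [-834/215, 2548/215]
step 2: P̄ = F·P·Fᵀ + Q = [6947/215 -13644/215; -13644/215 83178/215]
step 2: y = z − H·x̄ = [1049/215]
step 2: S = H·P̄·Hᵀ + R = [7807/215]
step 2: K = P̄·Hᵀ·S⁻¹ = [6947/7807; -13644/7807]
step 2: x' = x̄ + K·y = [3611/7807, 25952/7807]
step 2: P' = (I − K·H)·P̄ = [27788/7807 -54576/7807; -54576/7807 2154474/7807]

step 0: x' = [8/7, 1/14], P' = [20/7 -18/7; -18/7 241/14]
step 1: x' = [278/215, -857/215], P' = [748/215 -1152/215; -1152/215 15548/215]
step 2: x' = [3611/7807, 25952/7807], P' = [27788/7807 -54576/7807; -54576/7807 2154474/7807]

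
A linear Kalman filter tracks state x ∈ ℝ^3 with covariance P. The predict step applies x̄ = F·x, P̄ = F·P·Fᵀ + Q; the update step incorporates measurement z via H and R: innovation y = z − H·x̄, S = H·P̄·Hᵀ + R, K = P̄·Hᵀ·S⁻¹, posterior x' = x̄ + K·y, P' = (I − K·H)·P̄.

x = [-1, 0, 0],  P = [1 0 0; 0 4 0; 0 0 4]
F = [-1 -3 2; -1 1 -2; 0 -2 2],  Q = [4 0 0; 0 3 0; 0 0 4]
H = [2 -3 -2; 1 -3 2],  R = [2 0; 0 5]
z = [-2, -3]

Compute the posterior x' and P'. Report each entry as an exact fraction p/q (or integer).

x̄ = F·x = [1, 1, 0]
P̄ = F·P·Fᵀ + Q = [57 -27 40; -27 24 -24; 40 -24 36]
y = z − H·x̄ = [-1, -1]
S = H·P̄·Hᵀ + R = [306 509; 509 1032]
K = P̄·Hᵀ·S⁻¹ = [7718/56711 8173/56711; -5673/56711 -5280/56711; -11096/56711 15584/56711]
x' = x̄ + K·y = [40820/56711, 67664/56711, -4488/56711]
P' = (I − K·H)·P̄ = [563243/56711 272238/56711 147168/56711; 272238/56711 142410/56711 64296/56711; 147168/56711 64296/56711 61820/56711]

x' = [40820/56711, 67664/56711, -4488/56711]
P' = [563243/56711 272238/56711 147168/56711; 272238/56711 142410/56711 64296/56711; 147168/56711 64296/56711 61820/56711]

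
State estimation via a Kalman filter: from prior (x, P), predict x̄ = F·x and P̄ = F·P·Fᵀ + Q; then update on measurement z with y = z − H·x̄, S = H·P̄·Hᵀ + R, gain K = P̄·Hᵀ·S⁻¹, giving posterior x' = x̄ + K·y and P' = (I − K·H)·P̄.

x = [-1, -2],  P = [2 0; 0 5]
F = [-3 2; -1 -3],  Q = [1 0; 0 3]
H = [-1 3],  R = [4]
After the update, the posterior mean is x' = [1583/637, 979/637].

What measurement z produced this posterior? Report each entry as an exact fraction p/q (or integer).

z = [2]

x̄ = F·x = [-1, 7]
P̄ = F·P·Fᵀ + Q = [39 -24; -24 50]
S = H·P̄·Hᵀ + R = [637]
K = P̄·Hᵀ·S⁻¹ = [-111/637; 174/637]
x' − x̄ = [2220/637, -3480/637] = K·y
y = (KᵀK)⁻¹·Kᵀ·(x' − x̄) = [-20]
z = y + H·x̄ = [-20] + [22] = [2]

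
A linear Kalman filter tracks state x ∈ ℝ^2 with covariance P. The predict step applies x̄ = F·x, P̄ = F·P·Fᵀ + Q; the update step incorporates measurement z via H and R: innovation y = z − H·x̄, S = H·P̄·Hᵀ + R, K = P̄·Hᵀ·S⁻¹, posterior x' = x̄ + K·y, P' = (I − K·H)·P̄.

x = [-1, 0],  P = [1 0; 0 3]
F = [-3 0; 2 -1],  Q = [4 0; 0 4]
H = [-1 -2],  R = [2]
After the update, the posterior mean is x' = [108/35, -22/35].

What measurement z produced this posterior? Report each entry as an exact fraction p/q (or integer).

z = [-2]

x̄ = F·x = [3, -2]
P̄ = F·P·Fᵀ + Q = [13 -6; -6 11]
S = H·P̄·Hᵀ + R = [35]
K = P̄·Hᵀ·S⁻¹ = [-1/35; -16/35]
x' − x̄ = [3/35, 48/35] = K·y
y = (KᵀK)⁻¹·Kᵀ·(x' − x̄) = [-3]
z = y + H·x̄ = [-3] + [1] = [-2]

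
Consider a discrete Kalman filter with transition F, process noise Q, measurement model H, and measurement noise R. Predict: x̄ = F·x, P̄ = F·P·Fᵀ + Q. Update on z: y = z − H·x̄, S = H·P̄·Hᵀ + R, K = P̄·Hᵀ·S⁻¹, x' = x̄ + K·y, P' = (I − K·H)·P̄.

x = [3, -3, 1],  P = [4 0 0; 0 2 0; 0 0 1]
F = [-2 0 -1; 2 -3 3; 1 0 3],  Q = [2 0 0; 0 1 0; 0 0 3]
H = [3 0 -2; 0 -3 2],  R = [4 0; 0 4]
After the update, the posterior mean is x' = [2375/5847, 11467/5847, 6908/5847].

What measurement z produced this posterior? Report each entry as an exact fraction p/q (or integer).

x̄ = F·x = [-7, 18, 6]
P̄ = F·P·Fᵀ + Q = [19 -19 -11; -19 44 17; -11 17 16]
S = H·P̄·Hᵀ + R = [371 143; 143 260]
K = P̄·Hᵀ·S⁻¹ = [1195/5847 1688/76011; -742/5847 -23345/76011; -1091/5847 2246/76011]
x' − x̄ = [43304/5847, -93779/5847, -28174/5847] = K·y
y = (KᵀK)⁻¹·Kᵀ·(x' − x̄) = [32, 39]
z = y + H·x̄ = [32, 39] + [-33, -42] = [-1, -3]

z = [-1, -3]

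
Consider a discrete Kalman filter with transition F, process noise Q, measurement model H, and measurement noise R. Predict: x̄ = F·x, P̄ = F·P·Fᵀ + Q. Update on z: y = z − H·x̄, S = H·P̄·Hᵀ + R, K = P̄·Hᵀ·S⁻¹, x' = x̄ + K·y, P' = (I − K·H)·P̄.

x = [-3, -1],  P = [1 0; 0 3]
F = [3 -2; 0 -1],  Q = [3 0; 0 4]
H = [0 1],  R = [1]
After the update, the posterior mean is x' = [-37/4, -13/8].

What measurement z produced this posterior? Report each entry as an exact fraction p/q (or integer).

z = [-2]

x̄ = F·x = [-7, 1]
P̄ = F·P·Fᵀ + Q = [24 6; 6 7]
S = H·P̄·Hᵀ + R = [8]
K = P̄·Hᵀ·S⁻¹ = [3/4; 7/8]
x' − x̄ = [-9/4, -21/8] = K·y
y = (KᵀK)⁻¹·Kᵀ·(x' − x̄) = [-3]
z = y + H·x̄ = [-3] + [1] = [-2]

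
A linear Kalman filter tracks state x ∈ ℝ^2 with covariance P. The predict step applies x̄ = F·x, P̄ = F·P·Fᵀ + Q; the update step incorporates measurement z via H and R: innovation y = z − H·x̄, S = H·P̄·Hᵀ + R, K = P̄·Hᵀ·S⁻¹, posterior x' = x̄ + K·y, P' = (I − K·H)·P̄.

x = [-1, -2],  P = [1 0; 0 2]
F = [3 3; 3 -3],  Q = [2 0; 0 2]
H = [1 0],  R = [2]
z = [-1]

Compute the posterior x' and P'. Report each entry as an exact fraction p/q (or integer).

x' = [-47/31, 21/31]
P' = [58/31 -18/31; -18/31 818/31]

x̄ = F·x = [-9, 3]
P̄ = F·P·Fᵀ + Q = [29 -9; -9 29]
y = z − H·x̄ = [8]
S = H·P̄·Hᵀ + R = [31]
K = P̄·Hᵀ·S⁻¹ = [29/31; -9/31]
x' = x̄ + K·y = [-47/31, 21/31]
P' = (I − K·H)·P̄ = [58/31 -18/31; -18/31 818/31]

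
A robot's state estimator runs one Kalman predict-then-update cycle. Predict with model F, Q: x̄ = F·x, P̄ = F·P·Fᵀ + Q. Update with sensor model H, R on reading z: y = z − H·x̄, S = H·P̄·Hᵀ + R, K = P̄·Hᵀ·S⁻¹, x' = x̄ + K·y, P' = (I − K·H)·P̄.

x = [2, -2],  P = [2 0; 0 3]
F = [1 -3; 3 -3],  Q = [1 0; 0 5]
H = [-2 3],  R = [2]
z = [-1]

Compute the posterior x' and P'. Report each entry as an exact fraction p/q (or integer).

x̄ = F·x = [8, 12]
P̄ = F·P·Fᵀ + Q = [30 33; 33 50]
y = z − H·x̄ = [-21]
S = H·P̄·Hᵀ + R = [176]
K = P̄·Hᵀ·S⁻¹ = [39/176; 21/44]
x' = x̄ + K·y = [589/176, 87/44]
P' = (I − K·H)·P̄ = [3759/176 633/44; 633/44 109/11]

x' = [589/176, 87/44]
P' = [3759/176 633/44; 633/44 109/11]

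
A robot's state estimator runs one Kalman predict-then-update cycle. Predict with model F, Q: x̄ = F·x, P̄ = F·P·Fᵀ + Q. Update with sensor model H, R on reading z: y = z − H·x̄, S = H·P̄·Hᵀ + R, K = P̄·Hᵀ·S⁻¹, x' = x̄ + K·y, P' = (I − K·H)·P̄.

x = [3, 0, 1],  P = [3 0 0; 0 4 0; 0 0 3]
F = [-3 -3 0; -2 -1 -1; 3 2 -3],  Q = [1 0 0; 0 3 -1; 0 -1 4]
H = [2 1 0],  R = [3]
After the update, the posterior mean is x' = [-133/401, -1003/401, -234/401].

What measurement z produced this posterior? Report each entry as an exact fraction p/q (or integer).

z = [-3]

x̄ = F·x = [-9, -7, 6]
P̄ = F·P·Fᵀ + Q = [64 30 -51; 30 22 -18; -51 -18 74]
S = H·P̄·Hᵀ + R = [401]
K = P̄·Hᵀ·S⁻¹ = [158/401; 82/401; -120/401]
x' − x̄ = [3476/401, 1804/401, -2640/401] = K·y
y = (KᵀK)⁻¹·Kᵀ·(x' − x̄) = [22]
z = y + H·x̄ = [22] + [-25] = [-3]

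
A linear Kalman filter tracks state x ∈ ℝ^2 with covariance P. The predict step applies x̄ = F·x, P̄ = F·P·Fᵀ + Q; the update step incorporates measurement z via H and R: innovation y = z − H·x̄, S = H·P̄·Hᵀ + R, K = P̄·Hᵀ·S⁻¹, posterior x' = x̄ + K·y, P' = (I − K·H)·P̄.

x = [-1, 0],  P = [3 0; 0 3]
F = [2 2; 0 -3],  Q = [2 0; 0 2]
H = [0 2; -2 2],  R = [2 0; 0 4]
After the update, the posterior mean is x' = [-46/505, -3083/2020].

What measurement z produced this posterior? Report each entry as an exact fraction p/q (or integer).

x̄ = F·x = [-2, 0]
P̄ = F·P·Fᵀ + Q = [26 -18; -18 29]
S = H·P̄·Hᵀ + R = [118 188; 188 368]
K = P̄·Hᵀ·S⁻¹ = [206/505 -226/505; 459/1010 47/2020]
x' − x̄ = [964/505, -3083/2020] = K·y
y = (KᵀK)⁻¹·Kᵀ·(x' − x̄) = [-3, -7]
z = y + H·x̄ = [-3, -7] + [0, 4] = [-3, -3]

z = [-3, -3]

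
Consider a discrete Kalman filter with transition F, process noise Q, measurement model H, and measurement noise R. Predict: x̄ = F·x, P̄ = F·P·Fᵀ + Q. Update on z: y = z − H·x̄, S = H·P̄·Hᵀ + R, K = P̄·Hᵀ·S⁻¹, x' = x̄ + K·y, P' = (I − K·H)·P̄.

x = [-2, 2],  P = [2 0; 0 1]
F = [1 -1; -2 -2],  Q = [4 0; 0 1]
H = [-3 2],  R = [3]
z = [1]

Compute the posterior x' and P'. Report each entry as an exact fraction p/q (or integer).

x' = [-293/142, -176/71]
P' = [369/142 258/71; 258/71 411/71]

x̄ = F·x = [-4, 0]
P̄ = F·P·Fᵀ + Q = [7 -2; -2 13]
y = z − H·x̄ = [-11]
S = H·P̄·Hᵀ + R = [142]
K = P̄·Hᵀ·S⁻¹ = [-25/142; 16/71]
x' = x̄ + K·y = [-293/142, -176/71]
P' = (I − K·H)·P̄ = [369/142 258/71; 258/71 411/71]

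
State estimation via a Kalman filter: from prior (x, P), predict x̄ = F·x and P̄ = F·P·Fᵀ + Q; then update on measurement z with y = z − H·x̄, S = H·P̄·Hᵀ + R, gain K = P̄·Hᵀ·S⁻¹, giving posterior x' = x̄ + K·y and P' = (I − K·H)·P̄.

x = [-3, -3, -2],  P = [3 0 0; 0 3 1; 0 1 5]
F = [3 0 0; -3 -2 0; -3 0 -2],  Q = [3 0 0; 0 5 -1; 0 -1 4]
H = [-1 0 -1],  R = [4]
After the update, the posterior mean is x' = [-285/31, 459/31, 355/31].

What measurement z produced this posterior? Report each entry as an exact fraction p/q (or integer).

x̄ = F·x = [-9, 15, 13]
P̄ = F·P·Fᵀ + Q = [30 -27 -27; -27 44 30; -27 30 51]
S = H·P̄·Hᵀ + R = [31]
K = P̄·Hᵀ·S⁻¹ = [-3/31; -3/31; -24/31]
x' − x̄ = [-6/31, -6/31, -48/31] = K·y
y = (KᵀK)⁻¹·Kᵀ·(x' − x̄) = [2]
z = y + H·x̄ = [2] + [-4] = [-2]

z = [-2]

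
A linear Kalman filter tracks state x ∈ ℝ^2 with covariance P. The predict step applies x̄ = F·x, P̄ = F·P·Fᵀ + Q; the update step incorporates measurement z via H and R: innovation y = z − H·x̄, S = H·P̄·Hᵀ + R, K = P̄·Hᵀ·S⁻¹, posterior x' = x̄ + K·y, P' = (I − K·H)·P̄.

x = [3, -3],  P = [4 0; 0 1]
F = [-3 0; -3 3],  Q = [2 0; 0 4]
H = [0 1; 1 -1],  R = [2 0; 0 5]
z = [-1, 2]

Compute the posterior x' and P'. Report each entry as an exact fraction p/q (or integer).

x' = [1033/851, -1349/851]
P' = [4342/851 1492/851; 1492/851 1622/851]

x̄ = F·x = [-9, -18]
P̄ = F·P·Fᵀ + Q = [38 36; 36 49]
y = z − H·x̄ = [17, -7]
S = H·P̄·Hᵀ + R = [51 -13; -13 20]
K = P̄·Hᵀ·S⁻¹ = [746/851 570/851; 811/851 -26/851]
x' = x̄ + K·y = [1033/851, -1349/851]
P' = (I − K·H)·P̄ = [4342/851 1492/851; 1492/851 1622/851]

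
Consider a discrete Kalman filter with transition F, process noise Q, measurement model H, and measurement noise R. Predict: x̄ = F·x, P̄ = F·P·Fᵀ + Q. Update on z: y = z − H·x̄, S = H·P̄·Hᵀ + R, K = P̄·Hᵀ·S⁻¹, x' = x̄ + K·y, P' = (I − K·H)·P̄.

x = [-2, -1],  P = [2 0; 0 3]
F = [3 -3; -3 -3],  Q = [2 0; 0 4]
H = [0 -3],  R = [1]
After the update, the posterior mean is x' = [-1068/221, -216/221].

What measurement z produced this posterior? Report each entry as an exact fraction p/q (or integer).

z = [3]

x̄ = F·x = [-3, 9]
P̄ = F·P·Fᵀ + Q = [47 9; 9 49]
S = H·P̄·Hᵀ + R = [442]
K = P̄·Hᵀ·S⁻¹ = [-27/442; -147/442]
x' − x̄ = [-405/221, -2205/221] = K·y
y = (KᵀK)⁻¹·Kᵀ·(x' − x̄) = [30]
z = y + H·x̄ = [30] + [-27] = [3]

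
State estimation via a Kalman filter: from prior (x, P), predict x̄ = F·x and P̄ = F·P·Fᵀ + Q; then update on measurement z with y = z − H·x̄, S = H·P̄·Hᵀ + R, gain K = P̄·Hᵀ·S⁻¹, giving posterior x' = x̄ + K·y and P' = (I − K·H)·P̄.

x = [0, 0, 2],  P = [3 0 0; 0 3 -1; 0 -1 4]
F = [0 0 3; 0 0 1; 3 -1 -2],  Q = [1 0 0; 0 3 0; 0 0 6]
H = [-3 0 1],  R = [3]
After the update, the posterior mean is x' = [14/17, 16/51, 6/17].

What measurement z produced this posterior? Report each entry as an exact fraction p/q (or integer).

z = [-2]

x̄ = F·x = [6, 2, -4]
P̄ = F·P·Fᵀ + Q = [37 12 -21; 12 7 -7; -21 -7 48]
S = H·P̄·Hᵀ + R = [510]
K = P̄·Hᵀ·S⁻¹ = [-22/85; -43/510; 37/170]
x' − x̄ = [-88/17, -86/51, 74/17] = K·y
y = (KᵀK)⁻¹·Kᵀ·(x' − x̄) = [20]
z = y + H·x̄ = [20] + [-22] = [-2]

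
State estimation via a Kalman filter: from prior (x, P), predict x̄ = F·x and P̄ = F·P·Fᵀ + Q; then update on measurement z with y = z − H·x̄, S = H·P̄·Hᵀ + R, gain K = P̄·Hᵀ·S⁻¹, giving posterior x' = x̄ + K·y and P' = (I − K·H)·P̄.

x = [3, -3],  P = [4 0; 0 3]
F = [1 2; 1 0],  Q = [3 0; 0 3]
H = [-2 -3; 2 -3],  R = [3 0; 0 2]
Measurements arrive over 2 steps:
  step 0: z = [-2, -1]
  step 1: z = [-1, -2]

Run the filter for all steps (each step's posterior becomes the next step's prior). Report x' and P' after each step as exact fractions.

step 0: x' = [295/1591, 889/1591], P' = [489/1591 66/1591; 66/1591 2382/17501]
step 1: x' = [-1725355/12379244, 1536125/3094811], P' = [3588933/12379244 118359/3094811; 118359/3094811 412086/3094811]

step 0: x̄ = F·x = [-3, 3]
step 0: P̄ = F·P·Fᵀ + Q = [19 4; 4 7]
step 0: y = z − H·x̄ = [1, 14]
step 0: S = H·P̄·Hᵀ + R = [190 -13; -13 93]
step 0: K = P̄·Hᵀ·S⁻¹ = [-392/1591 390/1591; -2866/17501 -2847/17501]
step 0: x' = x̄ + K·y = [295/1591, 889/1591]
step 0: P' = (I − K·H)·P̄ = [489/1591 66/1591; 66/1591 2382/17501]
step 1: x̄ = F·x = [2073/1591, 295/1591]
step 1: P̄ = F·P·Fᵀ + Q = [70314/17501 621/1591; 621/1591 5262/1591]
step 1: y = z − H·x̄ = [80/37, -6443/1591]
step 1: S = H·P̄·Hᵀ + R = [21783/407 5574/407; 5574/407 755224/17501]
step 1: K = P̄·Hᵀ·S⁻¹ = [-1433029/6189622 2878779/12379244; -490992/3094811 -499770/3094811]
step 1: x' = x̄ + K·y = [-1725355/12379244, 1536125/3094811]
step 1: P' = (I − K·H)·P̄ = [3588933/12379244 118359/3094811; 118359/3094811 412086/3094811]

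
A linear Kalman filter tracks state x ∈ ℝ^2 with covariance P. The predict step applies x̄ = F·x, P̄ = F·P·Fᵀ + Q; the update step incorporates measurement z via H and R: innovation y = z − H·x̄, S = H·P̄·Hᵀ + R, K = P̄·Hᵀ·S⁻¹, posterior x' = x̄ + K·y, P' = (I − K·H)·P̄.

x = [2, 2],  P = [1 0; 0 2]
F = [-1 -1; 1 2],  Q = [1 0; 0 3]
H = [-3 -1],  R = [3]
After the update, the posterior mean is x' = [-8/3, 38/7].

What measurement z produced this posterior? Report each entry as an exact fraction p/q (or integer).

x̄ = F·x = [-4, 6]
P̄ = F·P·Fᵀ + Q = [4 -5; -5 12]
S = H·P̄·Hᵀ + R = [21]
K = P̄·Hᵀ·S⁻¹ = [-1/3; 1/7]
x' − x̄ = [4/3, -4/7] = K·y
y = (KᵀK)⁻¹·Kᵀ·(x' − x̄) = [-4]
z = y + H·x̄ = [-4] + [6] = [2]

z = [2]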